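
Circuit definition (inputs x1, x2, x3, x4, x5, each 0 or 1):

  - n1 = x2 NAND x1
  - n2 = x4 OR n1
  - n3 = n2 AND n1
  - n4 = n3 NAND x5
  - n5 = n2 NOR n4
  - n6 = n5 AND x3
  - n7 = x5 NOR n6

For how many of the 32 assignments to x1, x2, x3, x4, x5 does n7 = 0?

16

n7 = x5 NOR n6 must be 0, so at least one of x5, n6 is 1.
Enumerating the 32 input combinations, 16 give n7 = 0 and 16 give n7 = 1.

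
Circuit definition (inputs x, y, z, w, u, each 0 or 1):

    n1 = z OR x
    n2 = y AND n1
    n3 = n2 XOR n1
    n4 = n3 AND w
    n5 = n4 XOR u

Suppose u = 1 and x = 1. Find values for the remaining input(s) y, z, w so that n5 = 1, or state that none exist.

y=0 z=1 w=0

Check with u = 1 and x = 1 and y=0, z=1, w=0:
n1 = z OR x = 1 OR 1 = 1
n2 = y AND n1 = 0 AND 1 = 0
n3 = n2 XOR n1 = 0 XOR 1 = 1
n4 = n3 AND w = 1 AND 0 = 0
n5 = n4 XOR u = 0 XOR 1 = 1
So n5 = 1.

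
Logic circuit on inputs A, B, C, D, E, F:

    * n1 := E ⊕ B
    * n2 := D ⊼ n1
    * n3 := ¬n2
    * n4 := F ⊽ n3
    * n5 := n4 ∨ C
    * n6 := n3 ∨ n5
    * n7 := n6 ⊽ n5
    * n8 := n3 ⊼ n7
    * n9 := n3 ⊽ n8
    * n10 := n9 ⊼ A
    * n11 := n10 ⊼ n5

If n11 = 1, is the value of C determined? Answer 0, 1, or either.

n11 = n10 ⊼ n5 must be 1, so at least one of n10, n5 is 0.
Every assignment with n11 = 1 has C = 0; there are 20 such assignment(s).

0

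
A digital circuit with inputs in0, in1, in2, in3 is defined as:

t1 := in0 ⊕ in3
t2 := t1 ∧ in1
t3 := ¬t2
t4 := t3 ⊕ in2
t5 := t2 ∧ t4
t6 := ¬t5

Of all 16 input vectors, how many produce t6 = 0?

2

t6 = ¬t5 must be 0, so t5 = 1.
t5 = t2 ∧ t4 must be 1, so both t2 = 1 and t4 = 1.
t2 = t1 ∧ in1 must be 1, so both t1 = 1 and in1 = 1.
Enumerating the 16 input combinations, 2 give t6 = 0 and 14 give t6 = 1.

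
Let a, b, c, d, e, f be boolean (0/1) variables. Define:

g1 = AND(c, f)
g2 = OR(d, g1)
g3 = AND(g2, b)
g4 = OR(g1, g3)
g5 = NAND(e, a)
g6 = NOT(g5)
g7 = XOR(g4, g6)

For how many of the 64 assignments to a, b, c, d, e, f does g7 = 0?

g7 = XOR(g4, g6) must be 0, so g4 and g6 are equal.
Enumerating the 64 input combinations, 34 give g7 = 0 and 30 give g7 = 1.

34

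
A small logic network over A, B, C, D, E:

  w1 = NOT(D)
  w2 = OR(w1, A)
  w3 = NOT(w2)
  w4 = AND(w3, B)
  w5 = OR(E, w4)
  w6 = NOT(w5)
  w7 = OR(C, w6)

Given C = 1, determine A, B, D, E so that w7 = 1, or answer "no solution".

A=1 B=0 D=1 E=0

Check with C = 1 and A=1, B=0, D=1, E=0:
w1 = NOT(D) = NOT 1 = 0
w2 = OR(w1, A) = OR(0, 1) = 1
w3 = NOT(w2) = NOT 1 = 0
w4 = AND(w3, B) = AND(0, 0) = 0
w5 = OR(E, w4) = OR(0, 0) = 0
w6 = NOT(w5) = NOT 0 = 1
w7 = OR(C, w6) = OR(1, 1) = 1
So w7 = 1.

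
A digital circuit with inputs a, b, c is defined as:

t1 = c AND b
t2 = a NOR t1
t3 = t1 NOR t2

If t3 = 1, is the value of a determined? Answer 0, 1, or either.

1

t3 = t1 NOR t2 must be 1, so both t1 = 0 and t2 = 0.
t1 = c AND b must be 0, so at least one of c, b is 0.
Every assignment with t3 = 1 has a = 1; there are 3 such assignment(s).
  a=1, b=0, c=0
  a=1, b=0, c=1
  a=1, b=1, c=0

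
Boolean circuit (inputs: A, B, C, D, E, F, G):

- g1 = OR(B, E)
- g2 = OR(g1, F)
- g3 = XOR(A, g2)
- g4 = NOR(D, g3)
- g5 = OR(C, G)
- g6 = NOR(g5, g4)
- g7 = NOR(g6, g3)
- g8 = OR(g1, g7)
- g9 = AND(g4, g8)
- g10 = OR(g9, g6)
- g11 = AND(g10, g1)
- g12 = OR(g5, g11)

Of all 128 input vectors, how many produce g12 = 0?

8

g12 = OR(g5, g11) must be 0, so both g5 = 0 and g11 = 0.
g5 = OR(C, G) must be 0, so both C = 0 and G = 0.
Enumerating the 128 input combinations, 8 give g12 = 0 and 120 give g12 = 1.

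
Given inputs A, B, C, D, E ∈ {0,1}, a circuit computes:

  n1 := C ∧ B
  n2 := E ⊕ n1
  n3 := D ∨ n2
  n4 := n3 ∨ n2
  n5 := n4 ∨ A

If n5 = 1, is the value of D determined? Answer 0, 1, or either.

Both values of D occur among assignments with n5 = 1:
  D=0: A=0, B=0, C=0, D=0, E=1
  D=1: A=0, B=0, C=0, D=1, E=0

either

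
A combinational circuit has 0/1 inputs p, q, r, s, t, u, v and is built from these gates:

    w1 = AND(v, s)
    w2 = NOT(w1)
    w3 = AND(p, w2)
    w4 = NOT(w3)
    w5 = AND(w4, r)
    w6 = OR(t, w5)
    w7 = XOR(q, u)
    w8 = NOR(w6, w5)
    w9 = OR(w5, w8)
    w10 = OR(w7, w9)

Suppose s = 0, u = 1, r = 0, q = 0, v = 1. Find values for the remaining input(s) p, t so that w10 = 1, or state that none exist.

p=0 t=0

w10 = OR(w7, w9) must be 1, so at least one of w7, w9 is 1.
Check with s = 0, u = 1, r = 0, q = 0, v = 1 and p=0, t=0:
w1 = AND(v, s) = AND(1, 0) = 0
w2 = NOT(w1) = NOT 0 = 1
w3 = AND(p, w2) = AND(0, 1) = 0
w4 = NOT(w3) = NOT 0 = 1
w5 = AND(w4, r) = AND(1, 0) = 0
w6 = OR(t, w5) = OR(0, 0) = 0
w7 = XOR(q, u) = XOR(0, 1) = 1
w8 = NOR(w6, w5) = NOR(0, 0) = 1
w9 = OR(w5, w8) = OR(0, 1) = 1
w10 = OR(w7, w9) = OR(1, 1) = 1
So w10 = 1.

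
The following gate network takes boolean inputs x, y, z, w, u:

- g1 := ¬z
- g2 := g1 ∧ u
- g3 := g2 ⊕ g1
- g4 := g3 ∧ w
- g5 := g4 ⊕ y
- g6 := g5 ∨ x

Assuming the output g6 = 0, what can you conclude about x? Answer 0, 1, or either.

g6 = g5 ∨ x must be 0, so both g5 = 0 and x = 0.
Every assignment with g6 = 0 has x = 0; there are 8 such assignment(s).

0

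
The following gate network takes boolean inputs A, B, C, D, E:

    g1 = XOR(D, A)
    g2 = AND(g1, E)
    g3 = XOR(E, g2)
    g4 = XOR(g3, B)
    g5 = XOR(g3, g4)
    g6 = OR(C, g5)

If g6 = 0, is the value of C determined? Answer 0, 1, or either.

g6 = OR(C, g5) must be 0, so both C = 0 and g5 = 0.
g5 = XOR(g3, g4) must be 0, so g3 and g4 are equal.
Every assignment with g6 = 0 has C = 0; there are 8 such assignment(s).

0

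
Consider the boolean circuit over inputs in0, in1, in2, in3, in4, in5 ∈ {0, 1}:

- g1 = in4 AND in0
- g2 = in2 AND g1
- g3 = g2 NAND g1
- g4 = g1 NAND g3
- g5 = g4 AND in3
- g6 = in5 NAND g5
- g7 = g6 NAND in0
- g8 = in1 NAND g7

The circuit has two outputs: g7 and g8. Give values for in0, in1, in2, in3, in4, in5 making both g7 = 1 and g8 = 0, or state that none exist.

in0=0 in1=1 in2=0 in3=1 in4=1 in5=0

Check with in0=0 in1=1 in2=0 in3=1 in4=1 in5=0:
g1 = in4 AND in0 = 1 AND 0 = 0
g2 = in2 AND g1 = 0 AND 0 = 0
g3 = g2 NAND g1 = 0 NAND 0 = 1
g4 = g1 NAND g3 = 0 NAND 1 = 1
g5 = g4 AND in3 = 1 AND 1 = 1
g6 = in5 NAND g5 = 0 NAND 1 = 1
g7 = g6 NAND in0 = 1 NAND 0 = 1
g8 = in1 NAND g7 = 1 NAND 1 = 0
So g7 = 1 and g8 = 0.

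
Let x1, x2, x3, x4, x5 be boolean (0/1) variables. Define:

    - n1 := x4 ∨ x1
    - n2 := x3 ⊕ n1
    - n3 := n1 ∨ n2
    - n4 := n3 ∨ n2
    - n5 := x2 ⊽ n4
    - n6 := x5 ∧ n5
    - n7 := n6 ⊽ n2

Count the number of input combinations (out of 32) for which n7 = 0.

n7 = n6 ⊽ n2 must be 0, so at least one of n6, n2 is 1.
Enumerating the 32 input combinations, 17 give n7 = 0 and 15 give n7 = 1.

17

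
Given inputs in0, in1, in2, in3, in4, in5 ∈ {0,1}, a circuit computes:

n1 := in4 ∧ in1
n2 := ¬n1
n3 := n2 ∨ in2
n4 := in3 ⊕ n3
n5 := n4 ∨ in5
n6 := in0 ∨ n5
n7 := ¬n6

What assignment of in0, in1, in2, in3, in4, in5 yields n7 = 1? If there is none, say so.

in0=0, in1=0, in2=0, in3=1, in4=0, in5=0

Check with in0=0, in1=0, in2=0, in3=1, in4=0, in5=0:
n1 = in4 ∧ in1 = 0 ∧ 0 = 0
n2 = ¬n1 = ¬0 = 1
n3 = n2 ∨ in2 = 1 ∨ 0 = 1
n4 = in3 ⊕ n3 = 1 ⊕ 1 = 0
n5 = n4 ∨ in5 = 0 ∨ 0 = 0
n6 = in0 ∨ n5 = 0 ∨ 0 = 0
n7 = ¬n6 = ¬0 = 1
So n7 = 1 as required.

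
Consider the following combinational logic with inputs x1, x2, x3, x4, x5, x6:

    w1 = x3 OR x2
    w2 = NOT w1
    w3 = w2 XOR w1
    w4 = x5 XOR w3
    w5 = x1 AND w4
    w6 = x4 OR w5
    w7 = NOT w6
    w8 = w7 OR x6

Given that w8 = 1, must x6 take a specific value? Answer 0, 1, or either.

either

Both values of x6 occur among assignments with w8 = 1:
  x6=0: x1=0, x2=0, x3=0, x4=0, x5=0, x6=0
  x6=1: x1=0, x2=0, x3=0, x4=0, x5=0, x6=1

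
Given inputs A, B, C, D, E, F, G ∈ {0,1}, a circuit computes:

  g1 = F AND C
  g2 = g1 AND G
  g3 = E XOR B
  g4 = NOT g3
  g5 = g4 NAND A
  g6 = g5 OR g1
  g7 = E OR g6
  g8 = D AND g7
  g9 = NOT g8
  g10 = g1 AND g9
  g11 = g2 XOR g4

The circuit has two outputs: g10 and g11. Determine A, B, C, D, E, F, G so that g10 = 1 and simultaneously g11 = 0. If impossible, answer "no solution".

Check with A=1, B=0, C=1, D=0, E=1, F=1, G=0:
g1 = F AND C = 1 AND 1 = 1
g2 = g1 AND G = 1 AND 0 = 0
g3 = E XOR B = 1 XOR 0 = 1
g4 = NOT g3 = NOT 1 = 0
g5 = g4 NAND A = 0 NAND 1 = 1
g6 = g5 OR g1 = 1 OR 1 = 1
g7 = E OR g6 = 1 OR 1 = 1
g8 = D AND g7 = 0 AND 1 = 0
g9 = NOT g8 = NOT 0 = 1
g10 = g1 AND g9 = 1 AND 1 = 1
g11 = g2 XOR g4 = 0 XOR 0 = 0
So g10 = 1 and g11 = 0.

A=1, B=0, C=1, D=0, E=1, F=1, G=0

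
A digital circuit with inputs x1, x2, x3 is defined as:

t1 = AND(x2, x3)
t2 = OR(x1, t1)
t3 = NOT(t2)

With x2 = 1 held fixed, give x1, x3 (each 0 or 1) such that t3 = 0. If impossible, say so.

x1=1, x3=1

Check with x2 = 1 and x1=1, x3=1:
t1 = AND(x2, x3) = AND(1, 1) = 1
t2 = OR(x1, t1) = OR(1, 1) = 1
t3 = NOT(t2) = NOT 1 = 0
So t3 = 0.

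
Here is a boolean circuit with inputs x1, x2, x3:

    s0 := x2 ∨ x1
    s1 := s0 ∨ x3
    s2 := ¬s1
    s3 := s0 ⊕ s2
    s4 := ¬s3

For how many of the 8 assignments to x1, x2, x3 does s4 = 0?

s4 = ¬s3 must be 0, so s3 = 1.
s3 = s0 ⊕ s2 must be 1, so s0 and s2 differ.
Enumerating the 8 input combinations, 7 give s4 = 0 and 1 give s4 = 1.

7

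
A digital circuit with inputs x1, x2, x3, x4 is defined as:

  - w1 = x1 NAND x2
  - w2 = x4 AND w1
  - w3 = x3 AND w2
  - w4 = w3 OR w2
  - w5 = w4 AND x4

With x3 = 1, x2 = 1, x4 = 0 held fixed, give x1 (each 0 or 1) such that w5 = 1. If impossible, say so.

no solution exists

With x3 = 1, x2 = 1, x4 = 0 fixed, none of the 2 settings of x1 give w5 = 1.
For example, with x1=0:
w1 = x1 NAND x2 = 0 NAND 1 = 1
w2 = x4 AND w1 = 0 AND 1 = 0
w3 = x3 AND w2 = 1 AND 0 = 0
w4 = w3 OR w2 = 0 OR 0 = 0
w5 = w4 AND x4 = 0 AND 0 = 0
giving w5 = 0 ≠ 1.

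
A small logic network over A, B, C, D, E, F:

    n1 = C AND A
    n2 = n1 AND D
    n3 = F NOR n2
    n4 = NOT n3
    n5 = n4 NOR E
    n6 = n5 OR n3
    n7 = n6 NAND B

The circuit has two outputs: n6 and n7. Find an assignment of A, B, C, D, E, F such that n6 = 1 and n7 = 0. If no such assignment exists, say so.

A=0, B=1, C=0, D=0, E=0, F=0

Check with A=0, B=1, C=0, D=0, E=0, F=0:
n1 = C AND A = 0 AND 0 = 0
n2 = n1 AND D = 0 AND 0 = 0
n3 = F NOR n2 = 0 NOR 0 = 1
n4 = NOT n3 = NOT 1 = 0
n5 = n4 NOR E = 0 NOR 0 = 1
n6 = n5 OR n3 = 1 OR 1 = 1
n7 = n6 NAND B = 1 NAND 1 = 0
So n6 = 1 and n7 = 0.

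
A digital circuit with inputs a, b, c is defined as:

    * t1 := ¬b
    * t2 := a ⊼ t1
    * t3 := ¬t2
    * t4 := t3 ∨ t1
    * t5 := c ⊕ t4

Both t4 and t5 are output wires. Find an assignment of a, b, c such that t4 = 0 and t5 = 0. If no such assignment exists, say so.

Check with a=1, b=1, c=0:
t1 = ¬b = ¬1 = 0
t2 = a ⊼ t1 = 1 ⊼ 0 = 1
t3 = ¬t2 = ¬1 = 0
t4 = t3 ∨ t1 = 0 ∨ 0 = 0
t5 = c ⊕ t4 = 0 ⊕ 0 = 0
So t4 = 0 and t5 = 0.

a=1, b=1, c=0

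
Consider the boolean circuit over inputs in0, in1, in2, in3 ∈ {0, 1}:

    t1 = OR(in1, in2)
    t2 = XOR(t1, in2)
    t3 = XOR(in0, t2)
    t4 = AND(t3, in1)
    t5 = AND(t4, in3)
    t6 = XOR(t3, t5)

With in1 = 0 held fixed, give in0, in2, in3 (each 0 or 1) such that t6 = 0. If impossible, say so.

Check with in1 = 0 and in0=0, in2=1, in3=0:
t1 = OR(in1, in2) = OR(0, 1) = 1
t2 = XOR(t1, in2) = XOR(1, 1) = 0
t3 = XOR(in0, t2) = XOR(0, 0) = 0
t4 = AND(t3, in1) = AND(0, 0) = 0
t5 = AND(t4, in3) = AND(0, 0) = 0
t6 = XOR(t3, t5) = XOR(0, 0) = 0
So t6 = 0.

in0=0, in2=1, in3=0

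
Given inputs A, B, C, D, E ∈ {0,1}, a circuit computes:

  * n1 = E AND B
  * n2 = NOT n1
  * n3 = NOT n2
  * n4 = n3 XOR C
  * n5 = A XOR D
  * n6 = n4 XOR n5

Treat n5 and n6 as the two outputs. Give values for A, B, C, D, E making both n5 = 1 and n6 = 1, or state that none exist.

Check with A=1, B=0, C=0, D=0, E=0:
n1 = E AND B = 0 AND 0 = 0
n2 = NOT n1 = NOT 0 = 1
n3 = NOT n2 = NOT 1 = 0
n4 = n3 XOR C = 0 XOR 0 = 0
n5 = A XOR D = 1 XOR 0 = 1
n6 = n4 XOR n5 = 0 XOR 1 = 1
So n5 = 1 and n6 = 1.

A=1, B=0, C=0, D=0, E=0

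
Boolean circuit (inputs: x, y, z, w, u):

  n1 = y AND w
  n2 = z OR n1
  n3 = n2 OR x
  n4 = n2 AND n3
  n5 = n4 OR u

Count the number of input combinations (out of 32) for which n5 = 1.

n5 = n4 OR u must be 1, so at least one of n4, u is 1.
Enumerating the 32 input combinations, 26 give n5 = 1 and 6 give n5 = 0.

26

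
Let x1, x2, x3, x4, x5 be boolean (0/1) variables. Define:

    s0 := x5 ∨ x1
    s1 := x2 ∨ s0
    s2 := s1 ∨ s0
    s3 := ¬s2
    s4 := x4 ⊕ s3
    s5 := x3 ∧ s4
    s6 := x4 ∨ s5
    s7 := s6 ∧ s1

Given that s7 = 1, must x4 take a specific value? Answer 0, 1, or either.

s7 = s6 ∧ s1 must be 1, so both s6 = 1 and s1 = 1.
s6 = x4 ∨ s5 must be 1, so at least one of x4, s5 is 1.
Every assignment with s7 = 1 has x4 = 1; there are 14 such assignment(s).

1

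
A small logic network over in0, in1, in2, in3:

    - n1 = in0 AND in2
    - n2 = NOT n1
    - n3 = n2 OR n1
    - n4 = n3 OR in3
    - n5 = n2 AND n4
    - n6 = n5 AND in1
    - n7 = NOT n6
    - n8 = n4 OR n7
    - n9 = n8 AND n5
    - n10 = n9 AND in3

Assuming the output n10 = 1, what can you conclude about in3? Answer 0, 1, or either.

n10 = n9 AND in3 must be 1, so both n9 = 1 and in3 = 1.
n9 = n8 AND n5 must be 1, so both n8 = 1 and n5 = 1.
n8 = n4 OR n7 must be 1, so at least one of n4, n7 is 1.
Every assignment with n10 = 1 has in3 = 1; there are 6 such assignment(s).

1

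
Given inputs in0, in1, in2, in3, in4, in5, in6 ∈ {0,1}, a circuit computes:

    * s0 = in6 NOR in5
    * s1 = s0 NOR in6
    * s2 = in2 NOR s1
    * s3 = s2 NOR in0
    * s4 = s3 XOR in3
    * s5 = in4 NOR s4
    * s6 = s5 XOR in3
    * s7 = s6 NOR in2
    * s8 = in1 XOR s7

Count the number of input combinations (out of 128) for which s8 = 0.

64

s8 = in1 XOR s7 must be 0, so in1 and s7 are equal.
Enumerating the 128 input combinations, 64 give s8 = 0 and 64 give s8 = 1.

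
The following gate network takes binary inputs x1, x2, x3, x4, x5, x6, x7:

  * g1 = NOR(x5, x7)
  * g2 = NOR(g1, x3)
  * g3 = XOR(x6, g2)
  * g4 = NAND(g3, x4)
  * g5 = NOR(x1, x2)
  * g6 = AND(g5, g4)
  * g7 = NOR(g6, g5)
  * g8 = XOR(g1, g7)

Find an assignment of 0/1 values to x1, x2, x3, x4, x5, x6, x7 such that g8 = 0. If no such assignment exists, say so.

x1=1, x2=1, x3=1, x4=0, x5=0, x6=0, x7=0

g8 = XOR(g1, g7) must be 0, so g1 and g7 are equal.
Check with x1=1, x2=1, x3=1, x4=0, x5=0, x6=0, x7=0:
g1 = NOR(x5, x7) = NOR(0, 0) = 1
g2 = NOR(g1, x3) = NOR(1, 1) = 0
g3 = XOR(x6, g2) = XOR(0, 0) = 0
g4 = NAND(g3, x4) = NAND(0, 0) = 1
g5 = NOR(x1, x2) = NOR(1, 1) = 0
g6 = AND(g5, g4) = AND(0, 1) = 0
g7 = NOR(g6, g5) = NOR(0, 0) = 1
g8 = XOR(g1, g7) = XOR(1, 1) = 0
So g8 = 0 as required.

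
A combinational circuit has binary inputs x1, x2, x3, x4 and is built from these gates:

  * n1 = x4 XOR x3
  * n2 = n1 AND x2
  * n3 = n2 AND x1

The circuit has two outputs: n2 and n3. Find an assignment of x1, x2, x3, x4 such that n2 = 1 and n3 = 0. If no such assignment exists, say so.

Check with x1=0 x2=1 x3=1 x4=0:
n1 = x4 XOR x3 = 0 XOR 1 = 1
n2 = n1 AND x2 = 1 AND 1 = 1
n3 = n2 AND x1 = 1 AND 0 = 0
So n2 = 1 and n3 = 0.

x1=0 x2=1 x3=1 x4=0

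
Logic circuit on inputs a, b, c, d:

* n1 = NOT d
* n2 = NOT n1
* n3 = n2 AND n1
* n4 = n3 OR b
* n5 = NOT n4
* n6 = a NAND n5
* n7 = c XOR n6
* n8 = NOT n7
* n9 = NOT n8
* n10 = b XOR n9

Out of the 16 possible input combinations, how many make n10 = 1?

8

n10 = b XOR n9 must be 1, so b and n9 differ.
Enumerating the 16 input combinations, 8 give n10 = 1 and 8 give n10 = 0.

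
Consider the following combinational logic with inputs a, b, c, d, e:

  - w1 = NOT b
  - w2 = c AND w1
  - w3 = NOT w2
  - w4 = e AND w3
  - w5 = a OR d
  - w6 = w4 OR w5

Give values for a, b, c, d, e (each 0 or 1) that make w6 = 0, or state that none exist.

a=0 b=1 c=0 d=0 e=0

w6 = w4 OR w5 must be 0, so both w4 = 0 and w5 = 0.
w4 = e AND w3 must be 0, so at least one of e, w3 is 0.
Check with a=0 b=1 c=0 d=0 e=0:
w1 = NOT b = NOT 1 = 0
w2 = c AND w1 = 0 AND 0 = 0
w3 = NOT w2 = NOT 0 = 1
w4 = e AND w3 = 0 AND 1 = 0
w5 = a OR d = 0 OR 0 = 0
w6 = w4 OR w5 = 0 OR 0 = 0
So w6 = 0 as required.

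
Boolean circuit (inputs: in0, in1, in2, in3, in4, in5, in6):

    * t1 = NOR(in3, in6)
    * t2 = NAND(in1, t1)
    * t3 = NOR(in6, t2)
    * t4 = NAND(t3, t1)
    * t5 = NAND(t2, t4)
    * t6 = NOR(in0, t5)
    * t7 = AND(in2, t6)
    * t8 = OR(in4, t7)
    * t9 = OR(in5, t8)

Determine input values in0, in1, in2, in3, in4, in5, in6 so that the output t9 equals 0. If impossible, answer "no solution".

in0=1 in1=0 in2=0 in3=1 in4=0 in5=0 in6=0

t9 = OR(in5, t8) must be 0, so both in5 = 0 and t8 = 0.
t8 = OR(in4, t7) must be 0, so both in4 = 0 and t7 = 0.
t7 = AND(in2, t6) must be 0, so at least one of in2, t6 is 0.
Check with in0=1 in1=0 in2=0 in3=1 in4=0 in5=0 in6=0:
t1 = NOR(in3, in6) = NOR(1, 0) = 0
t2 = NAND(in1, t1) = NAND(0, 0) = 1
t3 = NOR(in6, t2) = NOR(0, 1) = 0
t4 = NAND(t3, t1) = NAND(0, 0) = 1
t5 = NAND(t2, t4) = NAND(1, 1) = 0
t6 = NOR(in0, t5) = NOR(1, 0) = 0
t7 = AND(in2, t6) = AND(0, 0) = 0
t8 = OR(in4, t7) = OR(0, 0) = 0
t9 = OR(in5, t8) = OR(0, 0) = 0
So t9 = 0 as required.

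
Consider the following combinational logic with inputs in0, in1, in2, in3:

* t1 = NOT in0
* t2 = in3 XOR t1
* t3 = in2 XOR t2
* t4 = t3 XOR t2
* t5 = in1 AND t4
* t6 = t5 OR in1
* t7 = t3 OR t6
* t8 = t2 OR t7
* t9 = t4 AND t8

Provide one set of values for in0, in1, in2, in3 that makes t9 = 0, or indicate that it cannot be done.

t9 = t4 AND t8 must be 0, so at least one of t4, t8 is 0.
Check with in0=1, in1=0, in2=0, in3=1:
t1 = NOT in0 = NOT 1 = 0
t2 = in3 XOR t1 = 1 XOR 0 = 1
t3 = in2 XOR t2 = 0 XOR 1 = 1
t4 = t3 XOR t2 = 1 XOR 1 = 0
t5 = in1 AND t4 = 0 AND 0 = 0
t6 = t5 OR in1 = 0 OR 0 = 0
t7 = t3 OR t6 = 1 OR 0 = 1
t8 = t2 OR t7 = 1 OR 1 = 1
t9 = t4 AND t8 = 0 AND 1 = 0
So t9 = 0 as required.

in0=1, in1=0, in2=0, in3=1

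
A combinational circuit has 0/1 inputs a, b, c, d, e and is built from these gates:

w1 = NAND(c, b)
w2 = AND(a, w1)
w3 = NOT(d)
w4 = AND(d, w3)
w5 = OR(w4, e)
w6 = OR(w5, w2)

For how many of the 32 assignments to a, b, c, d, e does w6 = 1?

22

w6 = OR(w5, w2) must be 1, so at least one of w5, w2 is 1.
Enumerating the 32 input combinations, 22 give w6 = 1 and 10 give w6 = 0.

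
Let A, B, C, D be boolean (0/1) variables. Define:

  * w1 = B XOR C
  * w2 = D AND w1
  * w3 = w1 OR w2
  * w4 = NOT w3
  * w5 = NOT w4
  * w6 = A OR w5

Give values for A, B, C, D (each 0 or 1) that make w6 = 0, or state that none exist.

w6 = A OR w5 must be 0, so both A = 0 and w5 = 0.
w5 = NOT w4 must be 0, so w4 = 1.
w4 = NOT w3 must be 1, so w3 = 0.
Check with A=0 B=1 C=1 D=0:
w1 = B XOR C = 1 XOR 1 = 0
w2 = D AND w1 = 0 AND 0 = 0
w3 = w1 OR w2 = 0 OR 0 = 0
w4 = NOT w3 = NOT 0 = 1
w5 = NOT w4 = NOT 1 = 0
w6 = A OR w5 = 0 OR 0 = 0
So w6 = 0 as required.

A=0 B=1 C=1 D=0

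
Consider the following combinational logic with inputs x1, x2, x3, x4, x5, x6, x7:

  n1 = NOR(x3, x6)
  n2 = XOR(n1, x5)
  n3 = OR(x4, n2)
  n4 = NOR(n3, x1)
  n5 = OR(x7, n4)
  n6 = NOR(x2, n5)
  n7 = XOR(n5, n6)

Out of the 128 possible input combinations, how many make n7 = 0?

28

n7 = XOR(n5, n6) must be 0, so n5 and n6 are equal.
Enumerating the 128 input combinations, 28 give n7 = 0 and 100 give n7 = 1.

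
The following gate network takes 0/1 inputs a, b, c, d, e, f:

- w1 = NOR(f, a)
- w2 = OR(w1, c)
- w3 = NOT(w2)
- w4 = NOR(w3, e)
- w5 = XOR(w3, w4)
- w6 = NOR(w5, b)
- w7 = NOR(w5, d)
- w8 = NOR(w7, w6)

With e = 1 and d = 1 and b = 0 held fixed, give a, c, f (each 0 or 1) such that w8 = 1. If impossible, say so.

a=0, c=0, f=1

w8 = NOR(w7, w6) must be 1, so both w7 = 0 and w6 = 0.
Check with e = 1 and d = 1 and b = 0 and a=0, c=0, f=1:
w1 = NOR(f, a) = NOR(1, 0) = 0
w2 = OR(w1, c) = OR(0, 0) = 0
w3 = NOT(w2) = NOT 0 = 1
w4 = NOR(w3, e) = NOR(1, 1) = 0
w5 = XOR(w3, w4) = XOR(1, 0) = 1
w6 = NOR(w5, b) = NOR(1, 0) = 0
w7 = NOR(w5, d) = NOR(1, 1) = 0
w8 = NOR(w7, w6) = NOR(0, 0) = 1
So w8 = 1.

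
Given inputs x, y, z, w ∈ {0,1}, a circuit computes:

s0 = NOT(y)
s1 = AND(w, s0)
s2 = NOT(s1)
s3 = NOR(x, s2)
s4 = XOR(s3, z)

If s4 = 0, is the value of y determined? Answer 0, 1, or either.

either

Both values of y occur among assignments with s4 = 0:
  y=0: x=0, y=0, z=0, w=0
  y=1: x=0, y=1, z=0, w=0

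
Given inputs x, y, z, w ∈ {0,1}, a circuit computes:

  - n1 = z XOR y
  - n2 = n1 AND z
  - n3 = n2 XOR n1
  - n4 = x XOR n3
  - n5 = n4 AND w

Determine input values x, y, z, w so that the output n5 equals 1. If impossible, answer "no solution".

x=1, y=0, z=1, w=1

n5 = n4 AND w must be 1, so both n4 = 1 and w = 1.
Check with x=1, y=0, z=1, w=1:
n1 = z XOR y = 1 XOR 0 = 1
n2 = n1 AND z = 1 AND 1 = 1
n3 = n2 XOR n1 = 1 XOR 1 = 0
n4 = x XOR n3 = 1 XOR 0 = 1
n5 = n4 AND w = 1 AND 1 = 1
So n5 = 1 as required.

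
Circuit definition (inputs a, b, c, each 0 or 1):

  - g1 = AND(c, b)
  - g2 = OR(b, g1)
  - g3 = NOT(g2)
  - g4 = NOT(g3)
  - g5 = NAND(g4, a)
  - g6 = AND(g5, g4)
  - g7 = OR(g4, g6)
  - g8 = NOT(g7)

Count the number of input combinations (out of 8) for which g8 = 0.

g8 = NOT(g7) must be 0, so g7 = 1.
Enumerating the 8 input combinations, 4 give g8 = 0 and 4 give g8 = 1.

4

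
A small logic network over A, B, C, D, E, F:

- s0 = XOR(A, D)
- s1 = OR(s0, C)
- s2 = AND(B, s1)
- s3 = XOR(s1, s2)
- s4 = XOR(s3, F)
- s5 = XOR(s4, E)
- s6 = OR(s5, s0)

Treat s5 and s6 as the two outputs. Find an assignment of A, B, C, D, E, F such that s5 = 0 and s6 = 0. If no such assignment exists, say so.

Check with A=0, B=0, C=1, D=0, E=1, F=0:
s0 = XOR(A, D) = XOR(0, 0) = 0
s1 = OR(s0, C) = OR(0, 1) = 1
s2 = AND(B, s1) = AND(0, 1) = 0
s3 = XOR(s1, s2) = XOR(1, 0) = 1
s4 = XOR(s3, F) = XOR(1, 0) = 1
s5 = XOR(s4, E) = XOR(1, 1) = 0
s6 = OR(s5, s0) = OR(0, 0) = 0
So s5 = 0 and s6 = 0.

A=0, B=0, C=1, D=0, E=1, F=0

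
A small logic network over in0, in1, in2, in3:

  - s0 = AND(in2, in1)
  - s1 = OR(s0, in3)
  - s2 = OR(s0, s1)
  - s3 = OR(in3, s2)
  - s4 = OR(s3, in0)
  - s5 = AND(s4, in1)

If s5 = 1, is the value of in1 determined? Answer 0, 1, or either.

1

s5 = AND(s4, in1) must be 1, so both s4 = 1 and in1 = 1.
Every assignment with s5 = 1 has in1 = 1; there are 7 such assignment(s).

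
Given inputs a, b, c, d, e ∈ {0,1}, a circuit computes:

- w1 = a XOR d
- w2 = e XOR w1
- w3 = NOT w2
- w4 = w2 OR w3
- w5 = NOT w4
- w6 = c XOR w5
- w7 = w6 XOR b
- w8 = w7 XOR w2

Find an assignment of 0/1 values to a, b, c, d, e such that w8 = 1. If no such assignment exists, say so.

a=0 b=0 c=1 d=1 e=1

Check with a=0 b=0 c=1 d=1 e=1:
w1 = a XOR d = 0 XOR 1 = 1
w2 = e XOR w1 = 1 XOR 1 = 0
w3 = NOT w2 = NOT 0 = 1
w4 = w2 OR w3 = 0 OR 1 = 1
w5 = NOT w4 = NOT 1 = 0
w6 = c XOR w5 = 1 XOR 0 = 1
w7 = w6 XOR b = 1 XOR 0 = 1
w8 = w7 XOR w2 = 1 XOR 0 = 1
So w8 = 1 as required.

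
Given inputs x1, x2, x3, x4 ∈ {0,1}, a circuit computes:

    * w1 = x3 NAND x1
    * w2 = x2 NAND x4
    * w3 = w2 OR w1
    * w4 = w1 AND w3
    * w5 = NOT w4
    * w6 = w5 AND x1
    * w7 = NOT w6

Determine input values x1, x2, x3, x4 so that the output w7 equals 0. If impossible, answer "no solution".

x1=1, x2=0, x3=1, x4=0

w7 = NOT w6 must be 0, so w6 = 1.
Check with x1=1, x2=0, x3=1, x4=0:
w1 = x3 NAND x1 = 1 NAND 1 = 0
w2 = x2 NAND x4 = 0 NAND 0 = 1
w3 = w2 OR w1 = 1 OR 0 = 1
w4 = w1 AND w3 = 0 AND 1 = 0
w5 = NOT w4 = NOT 0 = 1
w6 = w5 AND x1 = 1 AND 1 = 1
w7 = NOT w6 = NOT 1 = 0
So w7 = 0 as required.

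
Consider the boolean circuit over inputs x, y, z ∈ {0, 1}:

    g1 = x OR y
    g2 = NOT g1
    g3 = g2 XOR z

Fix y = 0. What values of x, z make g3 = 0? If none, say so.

g3 = g2 XOR z must be 0, so g2 and z are equal.
Check with y = 0 and x=1, z=0:
g1 = x OR y = 1 OR 0 = 1
g2 = NOT g1 = NOT 1 = 0
g3 = g2 XOR z = 0 XOR 0 = 0
So g3 = 0.

x=1, z=0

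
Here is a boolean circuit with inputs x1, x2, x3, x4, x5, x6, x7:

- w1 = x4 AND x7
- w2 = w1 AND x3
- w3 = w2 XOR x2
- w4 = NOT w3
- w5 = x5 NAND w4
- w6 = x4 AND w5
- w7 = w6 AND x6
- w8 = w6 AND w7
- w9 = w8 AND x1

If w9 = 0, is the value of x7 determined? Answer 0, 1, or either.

either

Both values of x7 occur among assignments with w9 = 0:
  x7=0: x1=0, x2=0, x3=0, x4=0, x5=0, x6=0, x7=0
  x7=1: x1=0, x2=0, x3=0, x4=0, x5=0, x6=0, x7=1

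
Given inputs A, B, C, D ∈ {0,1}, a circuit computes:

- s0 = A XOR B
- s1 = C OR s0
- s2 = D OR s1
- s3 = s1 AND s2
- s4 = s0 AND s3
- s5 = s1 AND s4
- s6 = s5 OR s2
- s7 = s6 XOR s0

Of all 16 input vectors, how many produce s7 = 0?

s7 = s6 XOR s0 must be 0, so s6 and s0 are equal.
Enumerating the 16 input combinations, 10 give s7 = 0 and 6 give s7 = 1.

10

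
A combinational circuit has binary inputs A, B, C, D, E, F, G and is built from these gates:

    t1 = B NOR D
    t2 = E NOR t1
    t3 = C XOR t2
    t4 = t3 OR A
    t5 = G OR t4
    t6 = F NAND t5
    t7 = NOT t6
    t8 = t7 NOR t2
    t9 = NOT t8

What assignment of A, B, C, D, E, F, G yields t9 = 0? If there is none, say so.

A=0, B=1, C=0, D=1, E=1, F=1, G=0

t9 = NOT t8 must be 0, so t8 = 1.
Check with A=0, B=1, C=0, D=1, E=1, F=1, G=0:
t1 = B NOR D = 1 NOR 1 = 0
t2 = E NOR t1 = 1 NOR 0 = 0
t3 = C XOR t2 = 0 XOR 0 = 0
t4 = t3 OR A = 0 OR 0 = 0
t5 = G OR t4 = 0 OR 0 = 0
t6 = F NAND t5 = 1 NAND 0 = 1
t7 = NOT t6 = NOT 1 = 0
t8 = t7 NOR t2 = 0 NOR 0 = 1
t9 = NOT t8 = NOT 1 = 0
So t9 = 0 as required.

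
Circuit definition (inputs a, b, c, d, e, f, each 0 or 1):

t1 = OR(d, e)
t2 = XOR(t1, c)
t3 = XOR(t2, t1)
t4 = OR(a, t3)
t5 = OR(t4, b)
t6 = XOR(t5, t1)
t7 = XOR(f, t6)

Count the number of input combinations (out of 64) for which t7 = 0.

t7 = XOR(f, t6) must be 0, so f and t6 are equal.
Enumerating the 64 input combinations, 32 give t7 = 0 and 32 give t7 = 1.

32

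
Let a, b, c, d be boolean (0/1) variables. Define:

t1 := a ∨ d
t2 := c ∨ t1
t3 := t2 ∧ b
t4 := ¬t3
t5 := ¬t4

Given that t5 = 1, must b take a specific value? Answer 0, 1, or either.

1

t5 = ¬t4 must be 1, so t4 = 0.
t4 = ¬t3 must be 0, so t3 = 1.
t3 = t2 ∧ b must be 1, so both t2 = 1 and b = 1.
Every assignment with t5 = 1 has b = 1; there are 7 such assignment(s).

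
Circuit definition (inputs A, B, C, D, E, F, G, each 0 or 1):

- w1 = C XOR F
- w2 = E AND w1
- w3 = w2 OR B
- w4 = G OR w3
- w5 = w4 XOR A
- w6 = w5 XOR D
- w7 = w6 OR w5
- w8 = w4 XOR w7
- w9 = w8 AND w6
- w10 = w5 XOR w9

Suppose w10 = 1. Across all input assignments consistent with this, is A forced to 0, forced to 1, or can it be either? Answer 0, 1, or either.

either

Both values of A occur among assignments with w10 = 1:
  A=0: A=0, B=0, C=0, D=0, E=0, F=0, G=1
  A=1: A=1, B=0, C=0, D=1, E=0, F=0, G=0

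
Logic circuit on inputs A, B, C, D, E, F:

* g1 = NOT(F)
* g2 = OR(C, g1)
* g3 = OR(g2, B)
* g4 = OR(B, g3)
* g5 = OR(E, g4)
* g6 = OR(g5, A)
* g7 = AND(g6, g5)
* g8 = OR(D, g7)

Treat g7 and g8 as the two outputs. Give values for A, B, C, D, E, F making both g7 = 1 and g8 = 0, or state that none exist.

Across all 64 input combinations, none give both g7 = 1 and g8 = 0.

no solution exists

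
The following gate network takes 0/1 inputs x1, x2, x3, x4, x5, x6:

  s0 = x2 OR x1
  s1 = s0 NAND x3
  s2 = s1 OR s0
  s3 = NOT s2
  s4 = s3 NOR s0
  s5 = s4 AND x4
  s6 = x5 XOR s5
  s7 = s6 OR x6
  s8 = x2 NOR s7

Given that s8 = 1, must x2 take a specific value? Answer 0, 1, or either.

s8 = x2 NOR s7 must be 1, so both x2 = 0 and s7 = 0.
Every assignment with s8 = 1 has x2 = 0; there are 8 such assignment(s).

0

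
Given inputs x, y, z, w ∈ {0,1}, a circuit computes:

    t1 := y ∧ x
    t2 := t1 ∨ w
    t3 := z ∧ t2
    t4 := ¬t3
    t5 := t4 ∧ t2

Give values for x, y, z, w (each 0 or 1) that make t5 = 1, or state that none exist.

x=1 y=0 z=0 w=1

t5 = t4 ∧ t2 must be 1, so both t4 = 1 and t2 = 1.
t4 = ¬t3 must be 1, so t3 = 0.
Check with x=1 y=0 z=0 w=1:
t1 = y ∧ x = 0 ∧ 1 = 0
t2 = t1 ∨ w = 0 ∨ 1 = 1
t3 = z ∧ t2 = 0 ∧ 1 = 0
t4 = ¬t3 = ¬0 = 1
t5 = t4 ∧ t2 = 1 ∧ 1 = 1
So t5 = 1 as required.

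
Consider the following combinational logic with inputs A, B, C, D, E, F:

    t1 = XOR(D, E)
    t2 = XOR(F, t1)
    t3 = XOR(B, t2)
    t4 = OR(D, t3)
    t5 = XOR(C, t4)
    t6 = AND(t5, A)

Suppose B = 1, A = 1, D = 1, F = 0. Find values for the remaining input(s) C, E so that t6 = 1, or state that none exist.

Check with B = 1, A = 1, D = 1, F = 0 and C=0, E=1:
t1 = XOR(D, E) = XOR(1, 1) = 0
t2 = XOR(F, t1) = XOR(0, 0) = 0
t3 = XOR(B, t2) = XOR(1, 0) = 1
t4 = OR(D, t3) = OR(1, 1) = 1
t5 = XOR(C, t4) = XOR(0, 1) = 1
t6 = AND(t5, A) = AND(1, 1) = 1
So t6 = 1.

C=0, E=1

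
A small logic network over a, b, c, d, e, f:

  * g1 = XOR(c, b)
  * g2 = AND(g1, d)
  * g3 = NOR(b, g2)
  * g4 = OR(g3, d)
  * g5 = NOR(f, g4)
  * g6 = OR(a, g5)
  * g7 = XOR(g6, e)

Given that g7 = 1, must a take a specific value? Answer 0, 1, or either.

either

Both values of a occur among assignments with g7 = 1:
  a=0: a=0, b=0, c=0, d=0, e=1, f=0
  a=1: a=1, b=0, c=0, d=0, e=0, f=0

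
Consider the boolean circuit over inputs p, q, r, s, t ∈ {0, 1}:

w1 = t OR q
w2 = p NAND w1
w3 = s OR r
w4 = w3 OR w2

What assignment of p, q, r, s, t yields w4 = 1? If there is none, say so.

p=1, q=0, r=1, s=0, t=1

Check with p=1, q=0, r=1, s=0, t=1:
w1 = t OR q = 1 OR 0 = 1
w2 = p NAND w1 = 1 NAND 1 = 0
w3 = s OR r = 0 OR 1 = 1
w4 = w3 OR w2 = 1 OR 0 = 1
So w4 = 1 as required.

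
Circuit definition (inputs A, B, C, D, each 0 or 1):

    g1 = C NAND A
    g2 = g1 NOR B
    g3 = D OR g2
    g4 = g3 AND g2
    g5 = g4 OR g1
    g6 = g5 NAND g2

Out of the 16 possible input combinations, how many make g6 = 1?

14

g6 = g5 NAND g2 must be 1, so at least one of g5, g2 is 0.
Enumerating the 16 input combinations, 14 give g6 = 1 and 2 give g6 = 0.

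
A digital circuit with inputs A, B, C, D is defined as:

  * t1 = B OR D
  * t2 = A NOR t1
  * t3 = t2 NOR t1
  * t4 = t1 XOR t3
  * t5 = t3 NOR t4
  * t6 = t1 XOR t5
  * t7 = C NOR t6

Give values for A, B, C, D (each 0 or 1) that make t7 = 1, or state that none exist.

t7 = C NOR t6 must be 1, so both C = 0 and t6 = 0.
t6 = t1 XOR t5 must be 0, so t1 and t5 are equal.
Check with A=1 B=0 C=0 D=0:
t1 = B OR D = 0 OR 0 = 0
t2 = A NOR t1 = 1 NOR 0 = 0
t3 = t2 NOR t1 = 0 NOR 0 = 1
t4 = t1 XOR t3 = 0 XOR 1 = 1
t5 = t3 NOR t4 = 1 NOR 1 = 0
t6 = t1 XOR t5 = 0 XOR 0 = 0
t7 = C NOR t6 = 0 NOR 0 = 1
So t7 = 1 as required.

A=1 B=0 C=0 D=0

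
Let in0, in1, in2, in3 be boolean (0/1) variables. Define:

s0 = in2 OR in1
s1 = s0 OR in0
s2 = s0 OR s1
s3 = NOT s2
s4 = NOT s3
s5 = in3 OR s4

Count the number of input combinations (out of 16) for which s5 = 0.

1

s5 = in3 OR s4 must be 0, so both in3 = 0 and s4 = 0.
s4 = NOT s3 must be 0, so s3 = 1.
Satisfying assignments:
  in0=0, in1=0, in2=0, in3=0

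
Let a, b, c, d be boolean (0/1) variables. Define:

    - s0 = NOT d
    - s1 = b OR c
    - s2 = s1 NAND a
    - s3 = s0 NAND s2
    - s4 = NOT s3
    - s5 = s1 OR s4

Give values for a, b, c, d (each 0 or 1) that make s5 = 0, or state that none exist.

s5 = s1 OR s4 must be 0, so both s1 = 0 and s4 = 0.
Check with a=0 b=0 c=0 d=1:
s0 = NOT d = NOT 1 = 0
s1 = b OR c = 0 OR 0 = 0
s2 = s1 NAND a = 0 NAND 0 = 1
s3 = s0 NAND s2 = 0 NAND 1 = 1
s4 = NOT s3 = NOT 1 = 0
s5 = s1 OR s4 = 0 OR 0 = 0
So s5 = 0 as required.

a=0 b=0 c=0 d=1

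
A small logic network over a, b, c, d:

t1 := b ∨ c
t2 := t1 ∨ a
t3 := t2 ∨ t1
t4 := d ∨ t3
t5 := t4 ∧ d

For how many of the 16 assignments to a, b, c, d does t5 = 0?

8

t5 = t4 ∧ d must be 0, so at least one of t4, d is 0.
Enumerating the 16 input combinations, 8 give t5 = 0 and 8 give t5 = 1.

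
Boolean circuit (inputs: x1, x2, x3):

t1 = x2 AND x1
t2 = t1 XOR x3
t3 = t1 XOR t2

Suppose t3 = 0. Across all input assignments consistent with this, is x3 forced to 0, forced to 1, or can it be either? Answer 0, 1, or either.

t3 = t1 XOR t2 must be 0, so t1 and t2 are equal.
Every assignment with t3 = 0 has x3 = 0; there are 4 such assignment(s).
  x1=0, x2=0, x3=0
  x1=0, x2=1, x3=0
  x1=1, x2=0, x3=0
  x1=1, x2=1, x3=0

0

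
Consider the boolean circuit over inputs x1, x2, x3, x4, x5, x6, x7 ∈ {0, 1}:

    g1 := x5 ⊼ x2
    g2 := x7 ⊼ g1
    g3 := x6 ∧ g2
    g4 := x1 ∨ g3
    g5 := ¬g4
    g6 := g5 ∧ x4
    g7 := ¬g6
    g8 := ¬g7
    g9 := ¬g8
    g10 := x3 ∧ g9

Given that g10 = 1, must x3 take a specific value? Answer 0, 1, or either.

1

g10 = x3 ∧ g9 must be 1, so both x3 = 1 and g9 = 1.
g9 = ¬g8 must be 1, so g8 = 0.
Every assignment with g10 = 1 has x3 = 1; there are 53 such assignment(s).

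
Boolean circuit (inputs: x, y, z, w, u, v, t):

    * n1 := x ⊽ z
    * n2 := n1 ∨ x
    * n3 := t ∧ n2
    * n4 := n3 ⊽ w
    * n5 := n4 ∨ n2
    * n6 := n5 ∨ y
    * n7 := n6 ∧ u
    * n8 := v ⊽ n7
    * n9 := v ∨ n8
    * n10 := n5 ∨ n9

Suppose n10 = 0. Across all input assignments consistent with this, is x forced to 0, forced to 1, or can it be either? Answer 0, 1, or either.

n10 = n5 ∨ n9 must be 0, so both n5 = 0 and n9 = 0.
n5 = n4 ∨ n2 must be 0, so both n4 = 0 and n2 = 0.
Every assignment with n10 = 0 has x = 0; there are 2 such assignment(s).
  x=0, y=1, z=1, w=1, u=1, v=0, t=0
  x=0, y=1, z=1, w=1, u=1, v=0, t=1

0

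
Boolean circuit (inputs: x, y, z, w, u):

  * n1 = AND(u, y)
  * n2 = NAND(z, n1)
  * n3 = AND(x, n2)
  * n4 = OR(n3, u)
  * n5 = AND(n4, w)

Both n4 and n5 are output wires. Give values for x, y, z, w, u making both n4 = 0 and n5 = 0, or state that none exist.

Check with x=0, y=1, z=0, w=1, u=0:
n1 = AND(u, y) = AND(0, 1) = 0
n2 = NAND(z, n1) = NAND(0, 0) = 1
n3 = AND(x, n2) = AND(0, 1) = 0
n4 = OR(n3, u) = OR(0, 0) = 0
n5 = AND(n4, w) = AND(0, 1) = 0
So n4 = 0 and n5 = 0.

x=0, y=1, z=0, w=1, u=0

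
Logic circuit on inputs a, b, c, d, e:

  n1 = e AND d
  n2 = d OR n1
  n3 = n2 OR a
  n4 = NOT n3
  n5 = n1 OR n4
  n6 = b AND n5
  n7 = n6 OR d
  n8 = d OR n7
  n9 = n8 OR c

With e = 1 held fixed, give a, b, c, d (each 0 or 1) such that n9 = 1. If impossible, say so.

Check with e = 1 and a=0, b=1, c=1, d=1:
n1 = e AND d = 1 AND 1 = 1
n2 = d OR n1 = 1 OR 1 = 1
n3 = n2 OR a = 1 OR 0 = 1
n4 = NOT n3 = NOT 1 = 0
n5 = n1 OR n4 = 1 OR 0 = 1
n6 = b AND n5 = 1 AND 1 = 1
n7 = n6 OR d = 1 OR 1 = 1
n8 = d OR n7 = 1 OR 1 = 1
n9 = n8 OR c = 1 OR 1 = 1
So n9 = 1.

a=0, b=1, c=1, d=1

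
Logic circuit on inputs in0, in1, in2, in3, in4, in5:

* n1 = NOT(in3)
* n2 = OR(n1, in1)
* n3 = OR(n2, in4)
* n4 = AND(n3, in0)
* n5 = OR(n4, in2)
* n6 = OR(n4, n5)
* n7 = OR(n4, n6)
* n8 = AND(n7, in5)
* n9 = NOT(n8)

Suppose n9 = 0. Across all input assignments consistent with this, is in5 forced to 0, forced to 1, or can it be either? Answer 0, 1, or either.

n9 = NOT(n8) must be 0, so n8 = 1.
n8 = AND(n7, in5) must be 1, so both n7 = 1 and in5 = 1.
n7 = OR(n4, n6) must be 1, so at least one of n4, n6 is 1.
Every assignment with n9 = 0 has in5 = 1; there are 23 such assignment(s).

1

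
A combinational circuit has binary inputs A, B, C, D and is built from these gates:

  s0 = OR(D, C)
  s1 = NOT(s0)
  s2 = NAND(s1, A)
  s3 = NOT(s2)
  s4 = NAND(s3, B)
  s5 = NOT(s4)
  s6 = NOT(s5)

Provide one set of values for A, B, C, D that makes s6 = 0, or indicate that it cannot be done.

A=1 B=1 C=0 D=0

s6 = NOT(s5) must be 0, so s5 = 1.
s5 = NOT(s4) must be 1, so s4 = 0.
s4 = NAND(s3, B) must be 0, so both s3 = 1 and B = 1.
Check with A=1 B=1 C=0 D=0:
s0 = OR(D, C) = OR(0, 0) = 0
s1 = NOT(s0) = NOT 0 = 1
s2 = NAND(s1, A) = NAND(1, 1) = 0
s3 = NOT(s2) = NOT 0 = 1
s4 = NAND(s3, B) = NAND(1, 1) = 0
s5 = NOT(s4) = NOT 0 = 1
s6 = NOT(s5) = NOT 1 = 0
So s6 = 0 as required.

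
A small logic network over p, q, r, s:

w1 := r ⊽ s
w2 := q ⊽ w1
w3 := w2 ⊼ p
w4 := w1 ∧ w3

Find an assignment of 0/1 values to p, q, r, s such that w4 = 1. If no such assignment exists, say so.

p=1, q=0, r=0, s=0

w4 = w1 ∧ w3 must be 1, so both w1 = 1 and w3 = 1.
w1 = r ⊽ s must be 1, so both r = 0 and s = 0.
Check with p=1, q=0, r=0, s=0:
w1 = r ⊽ s = 0 ⊽ 0 = 1
w2 = q ⊽ w1 = 0 ⊽ 1 = 0
w3 = w2 ⊼ p = 0 ⊼ 1 = 1
w4 = w1 ∧ w3 = 1 ∧ 1 = 1
So w4 = 1 as required.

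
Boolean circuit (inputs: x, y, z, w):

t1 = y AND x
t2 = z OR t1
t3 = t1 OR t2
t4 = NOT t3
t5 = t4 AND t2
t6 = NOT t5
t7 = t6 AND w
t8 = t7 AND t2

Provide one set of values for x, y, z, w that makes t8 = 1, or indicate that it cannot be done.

x=0, y=0, z=1, w=1

t8 = t7 AND t2 must be 1, so both t7 = 1 and t2 = 1.
t7 = t6 AND w must be 1, so both t6 = 1 and w = 1.
Check with x=0, y=0, z=1, w=1:
t1 = y AND x = 0 AND 0 = 0
t2 = z OR t1 = 1 OR 0 = 1
t3 = t1 OR t2 = 0 OR 1 = 1
t4 = NOT t3 = NOT 1 = 0
t5 = t4 AND t2 = 0 AND 1 = 0
t6 = NOT t5 = NOT 0 = 1
t7 = t6 AND w = 1 AND 1 = 1
t8 = t7 AND t2 = 1 AND 1 = 1
So t8 = 1 as required.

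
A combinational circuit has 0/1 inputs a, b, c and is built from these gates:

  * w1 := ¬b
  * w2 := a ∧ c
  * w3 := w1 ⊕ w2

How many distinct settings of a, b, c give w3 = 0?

w3 = w1 ⊕ w2 must be 0, so w1 and w2 are equal.
Satisfying assignments:
  a=0, b=1, c=0
  a=0, b=1, c=1
  a=1, b=0, c=1
  a=1, b=1, c=0

4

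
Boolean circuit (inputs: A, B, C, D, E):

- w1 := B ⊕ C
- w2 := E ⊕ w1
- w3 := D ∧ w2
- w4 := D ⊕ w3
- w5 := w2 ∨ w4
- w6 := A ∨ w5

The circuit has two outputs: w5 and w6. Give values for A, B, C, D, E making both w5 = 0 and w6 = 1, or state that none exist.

Check with A=1 B=0 C=0 D=0 E=0:
w1 = B ⊕ C = 0 ⊕ 0 = 0
w2 = E ⊕ w1 = 0 ⊕ 0 = 0
w3 = D ∧ w2 = 0 ∧ 0 = 0
w4 = D ⊕ w3 = 0 ⊕ 0 = 0
w5 = w2 ∨ w4 = 0 ∨ 0 = 0
w6 = A ∨ w5 = 1 ∨ 0 = 1
So w5 = 0 and w6 = 1.

A=1 B=0 C=0 D=0 E=0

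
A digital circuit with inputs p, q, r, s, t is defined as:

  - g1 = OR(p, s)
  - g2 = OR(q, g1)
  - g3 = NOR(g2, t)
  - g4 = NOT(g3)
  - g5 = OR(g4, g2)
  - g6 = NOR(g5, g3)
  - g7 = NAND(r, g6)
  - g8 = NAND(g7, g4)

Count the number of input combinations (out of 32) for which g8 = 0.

30

g8 = NAND(g7, g4) must be 0, so both g7 = 1 and g4 = 1.
g7 = NAND(r, g6) must be 1, so at least one of r, g6 is 0.
g4 = NOT(g3) must be 1, so g3 = 0.
Enumerating the 32 input combinations, 30 give g8 = 0 and 2 give g8 = 1.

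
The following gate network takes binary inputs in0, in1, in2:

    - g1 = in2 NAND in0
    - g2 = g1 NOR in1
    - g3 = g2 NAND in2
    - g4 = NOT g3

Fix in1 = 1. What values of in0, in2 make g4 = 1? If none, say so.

no solution exists

With in1 = 1 fixed, none of the 4 settings of in0, in2 give g4 = 1.
For example, with in0=0, in2=0:
g1 = in2 NAND in0 = 0 NAND 0 = 1
g2 = g1 NOR in1 = 1 NOR 1 = 0
g3 = g2 NAND in2 = 0 NAND 0 = 1
g4 = NOT g3 = NOT 1 = 0
giving g4 = 0 ≠ 1.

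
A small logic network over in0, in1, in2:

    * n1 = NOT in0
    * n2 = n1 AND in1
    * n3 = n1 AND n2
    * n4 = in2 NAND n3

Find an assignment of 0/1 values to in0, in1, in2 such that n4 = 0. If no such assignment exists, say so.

n4 = in2 NAND n3 must be 0, so both in2 = 1 and n3 = 1.
n3 = n1 AND n2 must be 1, so both n1 = 1 and n2 = 1.
Check with in0=0, in1=1, in2=1:
n1 = NOT in0 = NOT 0 = 1
n2 = n1 AND in1 = 1 AND 1 = 1
n3 = n1 AND n2 = 1 AND 1 = 1
n4 = in2 NAND n3 = 1 NAND 1 = 0
So n4 = 0 as required.

in0=0, in1=1, in2=1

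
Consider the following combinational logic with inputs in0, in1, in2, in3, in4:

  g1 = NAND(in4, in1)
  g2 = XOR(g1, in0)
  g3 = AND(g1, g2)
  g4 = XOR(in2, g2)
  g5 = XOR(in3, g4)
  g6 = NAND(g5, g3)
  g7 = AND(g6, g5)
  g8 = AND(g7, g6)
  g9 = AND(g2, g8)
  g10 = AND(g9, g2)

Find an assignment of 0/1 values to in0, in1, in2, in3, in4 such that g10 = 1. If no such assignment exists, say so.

g10 = AND(g9, g2) must be 1, so both g9 = 1 and g2 = 1.
Check with in0=1, in1=1, in2=0, in3=0, in4=1:
g1 = NAND(in4, in1) = NAND(1, 1) = 0
g2 = XOR(g1, in0) = XOR(0, 1) = 1
g3 = AND(g1, g2) = AND(0, 1) = 0
g4 = XOR(in2, g2) = XOR(0, 1) = 1
g5 = XOR(in3, g4) = XOR(0, 1) = 1
g6 = NAND(g5, g3) = NAND(1, 0) = 1
g7 = AND(g6, g5) = AND(1, 1) = 1
g8 = AND(g7, g6) = AND(1, 1) = 1
g9 = AND(g2, g8) = AND(1, 1) = 1
g10 = AND(g9, g2) = AND(1, 1) = 1
So g10 = 1 as required.

in0=1, in1=1, in2=0, in3=0, in4=1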